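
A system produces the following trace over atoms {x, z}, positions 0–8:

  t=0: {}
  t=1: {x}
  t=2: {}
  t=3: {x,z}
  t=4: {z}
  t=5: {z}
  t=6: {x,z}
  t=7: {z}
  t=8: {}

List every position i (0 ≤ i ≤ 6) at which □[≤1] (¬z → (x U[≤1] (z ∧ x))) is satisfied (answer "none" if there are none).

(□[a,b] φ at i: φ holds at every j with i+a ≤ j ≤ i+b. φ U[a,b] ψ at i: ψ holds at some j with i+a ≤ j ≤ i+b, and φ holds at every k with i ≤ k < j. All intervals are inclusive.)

3, 4, 5, 6

Evaluate at each i in [0,6]:
  i=0: ✗ (fails at j=0)
  i=1: ✗ (fails at j=1)
  i=2: ✗ (fails at j=2)
  i=3: ✓ (all of [3,4])
  i=4: ✓ (all of [4,5])
  i=5: ✓ (all of [5,6])
  i=6: ✓ (all of [6,7])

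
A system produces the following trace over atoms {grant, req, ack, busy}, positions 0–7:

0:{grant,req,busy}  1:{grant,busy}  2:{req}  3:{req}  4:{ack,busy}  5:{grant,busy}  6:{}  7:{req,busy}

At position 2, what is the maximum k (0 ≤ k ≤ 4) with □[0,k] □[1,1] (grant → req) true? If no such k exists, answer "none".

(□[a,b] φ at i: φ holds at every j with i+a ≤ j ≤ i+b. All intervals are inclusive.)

□[1,1] (grant → req) must hold from j=2 onward; find where it first fails.
  j=2: holds
  j=3: holds
  j=4: fails
Holds on [2,3], so largest k = 1.

1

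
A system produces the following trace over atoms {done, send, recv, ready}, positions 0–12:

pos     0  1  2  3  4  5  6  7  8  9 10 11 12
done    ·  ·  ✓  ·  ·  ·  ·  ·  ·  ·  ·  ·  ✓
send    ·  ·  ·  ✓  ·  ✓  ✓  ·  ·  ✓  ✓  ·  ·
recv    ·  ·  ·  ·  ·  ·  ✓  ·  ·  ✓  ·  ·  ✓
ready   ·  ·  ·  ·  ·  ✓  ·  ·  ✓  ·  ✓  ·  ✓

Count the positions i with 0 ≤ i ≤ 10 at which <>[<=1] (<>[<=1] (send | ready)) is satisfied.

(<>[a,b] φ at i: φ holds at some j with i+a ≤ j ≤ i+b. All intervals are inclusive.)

10

Evaluate at each i in [0,10]:
  i=0: ✗ (none in [0,1])
  i=1: ✓ (witness j=2)
  i=2: ✓ (witness j=2)
  i=3: ✓ (witness j=3)
  i=4: ✓ (witness j=4)
  i=5: ✓ (witness j=5)
  i=6: ✓ (witness j=6)
  i=7: ✓ (witness j=7)
  i=8: ✓ (witness j=8)
  i=9: ✓ (witness j=9)
  i=10: ✓ (witness j=10)
Positions where it holds: {1, 2, 3, 4, 5, 6, 7, 8, 9, 10} → 10.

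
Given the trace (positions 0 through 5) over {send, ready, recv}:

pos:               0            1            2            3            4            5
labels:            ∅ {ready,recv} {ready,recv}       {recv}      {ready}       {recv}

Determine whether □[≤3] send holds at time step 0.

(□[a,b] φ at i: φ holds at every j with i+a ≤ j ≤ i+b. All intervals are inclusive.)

Check send at every j in [0,3]:
  j=0: false
  j=1: false
  j=2: false
  j=3: false
Fails at j=0 → formula fails.

False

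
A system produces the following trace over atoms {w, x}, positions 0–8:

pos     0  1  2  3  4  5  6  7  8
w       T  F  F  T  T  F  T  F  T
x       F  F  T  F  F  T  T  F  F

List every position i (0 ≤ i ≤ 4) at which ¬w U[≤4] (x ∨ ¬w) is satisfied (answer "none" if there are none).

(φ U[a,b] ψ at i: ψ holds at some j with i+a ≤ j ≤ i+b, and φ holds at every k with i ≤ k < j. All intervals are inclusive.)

Evaluate at each i in [0,4]:
  i=0: ✗ (lhs fails at k=0 before rhs at j=1)
  i=1: ✓ (rhs at j=1)
  i=2: ✓ (rhs at j=2)
  i=3: ✗ (lhs fails at k=3 before rhs at j=5)
  i=4: ✗ (lhs fails at k=4 before rhs at j=5)

1, 2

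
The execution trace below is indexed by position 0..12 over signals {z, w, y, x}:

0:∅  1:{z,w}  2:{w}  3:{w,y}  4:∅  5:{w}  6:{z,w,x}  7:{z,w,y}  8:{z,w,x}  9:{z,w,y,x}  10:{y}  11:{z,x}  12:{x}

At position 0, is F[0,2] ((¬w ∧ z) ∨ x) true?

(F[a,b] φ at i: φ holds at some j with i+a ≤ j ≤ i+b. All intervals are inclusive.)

No

Check ((¬w ∧ z) ∨ x) at each j in [0,2]:
  j=0: false
  j=1: false
  j=2: false
No position in the window satisfies it → formula fails.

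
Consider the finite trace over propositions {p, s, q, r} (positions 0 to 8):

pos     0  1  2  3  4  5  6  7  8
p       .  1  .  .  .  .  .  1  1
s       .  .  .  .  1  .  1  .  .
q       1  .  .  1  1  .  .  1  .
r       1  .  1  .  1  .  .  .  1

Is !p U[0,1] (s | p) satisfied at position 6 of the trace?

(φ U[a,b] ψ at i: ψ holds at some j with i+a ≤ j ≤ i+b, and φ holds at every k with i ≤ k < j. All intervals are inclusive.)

Holds

Need some j in [6,7] with (s | p), and !p at every k in [6,j-1].
  j=6: (s | p) holds; no prefix to check → satisfied.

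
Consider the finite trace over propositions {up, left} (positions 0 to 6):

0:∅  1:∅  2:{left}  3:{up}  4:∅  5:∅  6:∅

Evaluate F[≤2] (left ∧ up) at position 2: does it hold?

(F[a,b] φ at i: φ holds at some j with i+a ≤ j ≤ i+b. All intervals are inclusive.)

Does not hold

Check (left ∧ up) at each j in [2,4]:
  j=2: false
  j=3: false
  j=4: false
No position in the window satisfies it → formula fails.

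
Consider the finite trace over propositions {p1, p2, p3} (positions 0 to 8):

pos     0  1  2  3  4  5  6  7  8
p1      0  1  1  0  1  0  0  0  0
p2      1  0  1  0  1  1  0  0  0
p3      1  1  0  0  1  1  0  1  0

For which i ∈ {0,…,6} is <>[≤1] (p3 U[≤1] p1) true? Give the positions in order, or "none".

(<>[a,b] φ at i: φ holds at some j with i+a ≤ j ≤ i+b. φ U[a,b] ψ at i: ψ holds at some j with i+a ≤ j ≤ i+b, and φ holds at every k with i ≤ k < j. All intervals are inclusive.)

Evaluate at each i in [0,6]:
  i=0: ✓ (witness j=0)
  i=1: ✓ (witness j=1)
  i=2: ✓ (witness j=2)
  i=3: ✓ (witness j=4)
  i=4: ✓ (witness j=4)
  i=5: ✗ (none in [5,6])
  i=6: ✗ (none in [6,7])

0, 1, 2, 3, 4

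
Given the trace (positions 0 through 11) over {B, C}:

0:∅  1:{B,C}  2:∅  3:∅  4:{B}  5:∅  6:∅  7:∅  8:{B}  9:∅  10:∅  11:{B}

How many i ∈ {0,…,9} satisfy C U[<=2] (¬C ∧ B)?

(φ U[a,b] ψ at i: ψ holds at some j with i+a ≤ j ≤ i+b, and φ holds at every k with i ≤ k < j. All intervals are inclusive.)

2

Evaluate at each i in [0,9]:
  i=0: ✗ (no rhs in [0,2])
  i=1: ✗ (no rhs in [1,3])
  i=2: ✗ (lhs fails at k=2 before rhs at j=4)
  i=3: ✗ (lhs fails at k=3 before rhs at j=4)
  i=4: ✓ (rhs at j=4)
  i=5: ✗ (no rhs in [5,7])
  i=6: ✗ (lhs fails at k=6 before rhs at j=8)
  i=7: ✗ (lhs fails at k=7 before rhs at j=8)
  i=8: ✓ (rhs at j=8)
  i=9: ✗ (lhs fails at k=9 before rhs at j=11)
Positions where it holds: {4, 8} → 2.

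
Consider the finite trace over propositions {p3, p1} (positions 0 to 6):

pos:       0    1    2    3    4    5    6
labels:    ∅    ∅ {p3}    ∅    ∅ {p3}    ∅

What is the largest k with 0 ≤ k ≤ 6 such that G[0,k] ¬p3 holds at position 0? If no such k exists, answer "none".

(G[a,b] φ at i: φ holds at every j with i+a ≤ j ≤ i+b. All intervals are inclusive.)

1

¬p3 must hold from j=0 onward; find where it first fails.
  j=0: holds
  j=1: holds
  j=2: fails
Holds on [0,1], so largest k = 1.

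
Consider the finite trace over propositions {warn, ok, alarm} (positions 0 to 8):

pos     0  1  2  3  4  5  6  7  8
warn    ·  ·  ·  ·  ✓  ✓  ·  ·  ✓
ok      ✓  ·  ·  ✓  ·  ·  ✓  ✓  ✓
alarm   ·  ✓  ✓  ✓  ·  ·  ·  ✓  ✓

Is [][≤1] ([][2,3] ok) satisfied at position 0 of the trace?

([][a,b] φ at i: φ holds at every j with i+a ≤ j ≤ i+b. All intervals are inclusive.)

Check [][2,3] ok at every j in [0,1]:
  j=0: fails at 2
  j=1: fails at 4
Fails at j=0 → formula fails.

False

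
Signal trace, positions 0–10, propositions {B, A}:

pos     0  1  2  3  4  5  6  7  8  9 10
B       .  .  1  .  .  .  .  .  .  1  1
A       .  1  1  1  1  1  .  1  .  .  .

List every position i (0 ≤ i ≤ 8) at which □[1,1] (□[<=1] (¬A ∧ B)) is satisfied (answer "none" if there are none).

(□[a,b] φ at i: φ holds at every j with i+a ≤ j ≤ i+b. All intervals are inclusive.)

8

Evaluate at each i in [0,8]:
  i=0: ✗ (fails at j=1)
  i=1: ✗ (fails at j=2)
  i=2: ✗ (fails at j=3)
  i=3: ✗ (fails at j=4)
  i=4: ✗ (fails at j=5)
  i=5: ✗ (fails at j=6)
  i=6: ✗ (fails at j=7)
  i=7: ✗ (fails at j=8)
  i=8: ✓ (all of [9,9])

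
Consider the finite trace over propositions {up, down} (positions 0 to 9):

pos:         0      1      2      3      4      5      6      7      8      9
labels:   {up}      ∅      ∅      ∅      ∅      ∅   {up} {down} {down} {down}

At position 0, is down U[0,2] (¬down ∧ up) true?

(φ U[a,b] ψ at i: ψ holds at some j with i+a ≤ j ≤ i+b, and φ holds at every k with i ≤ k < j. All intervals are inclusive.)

Yes

Need some j in [0,2] with (¬down ∧ up), and down at every k in [0,j-1].
  j=0: (¬down ∧ up) holds; no prefix to check → satisfied.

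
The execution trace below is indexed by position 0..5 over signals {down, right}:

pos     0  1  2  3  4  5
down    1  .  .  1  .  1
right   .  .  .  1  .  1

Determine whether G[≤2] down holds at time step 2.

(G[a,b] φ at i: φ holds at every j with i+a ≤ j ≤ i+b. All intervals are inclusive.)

Check down at every j in [2,4]:
  j=2: false
  j=3: true
  j=4: false
Fails at j=2 → formula fails.

No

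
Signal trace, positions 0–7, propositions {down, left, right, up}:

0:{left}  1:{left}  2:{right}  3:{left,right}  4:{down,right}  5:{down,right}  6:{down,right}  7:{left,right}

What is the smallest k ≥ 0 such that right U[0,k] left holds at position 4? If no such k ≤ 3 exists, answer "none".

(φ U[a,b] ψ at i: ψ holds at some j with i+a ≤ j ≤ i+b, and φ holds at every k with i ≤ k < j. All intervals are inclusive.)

3

Need earliest j ≥ 4 with left, and right at every k in [4,j-1].
  j=4: rhs fails.
  j=5: rhs fails.
  j=6: rhs fails.
  j=7: rhs holds; lhs holds on [4,6]. k = 3.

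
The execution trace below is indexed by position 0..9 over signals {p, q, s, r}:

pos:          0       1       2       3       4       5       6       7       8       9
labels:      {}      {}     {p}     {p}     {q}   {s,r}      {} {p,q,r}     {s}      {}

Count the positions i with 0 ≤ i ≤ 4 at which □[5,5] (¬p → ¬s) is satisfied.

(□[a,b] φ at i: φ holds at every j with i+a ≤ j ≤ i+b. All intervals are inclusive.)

Evaluate at each i in [0,4]:
  i=0: ✗ (fails at j=5)
  i=1: ✓ (all of [6,6])
  i=2: ✓ (all of [7,7])
  i=3: ✗ (fails at j=8)
  i=4: ✓ (all of [9,9])
Positions where it holds: {1, 2, 4} → 3.

3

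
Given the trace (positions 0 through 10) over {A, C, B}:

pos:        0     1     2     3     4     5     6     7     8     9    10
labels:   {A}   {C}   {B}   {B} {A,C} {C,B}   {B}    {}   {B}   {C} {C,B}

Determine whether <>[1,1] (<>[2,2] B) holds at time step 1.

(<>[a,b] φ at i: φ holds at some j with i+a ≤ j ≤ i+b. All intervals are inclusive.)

Check <>[2,2] B at each j in [2,2]:
  j=2: fails (none in [4,4])
No position in the window satisfies it → formula fails.

False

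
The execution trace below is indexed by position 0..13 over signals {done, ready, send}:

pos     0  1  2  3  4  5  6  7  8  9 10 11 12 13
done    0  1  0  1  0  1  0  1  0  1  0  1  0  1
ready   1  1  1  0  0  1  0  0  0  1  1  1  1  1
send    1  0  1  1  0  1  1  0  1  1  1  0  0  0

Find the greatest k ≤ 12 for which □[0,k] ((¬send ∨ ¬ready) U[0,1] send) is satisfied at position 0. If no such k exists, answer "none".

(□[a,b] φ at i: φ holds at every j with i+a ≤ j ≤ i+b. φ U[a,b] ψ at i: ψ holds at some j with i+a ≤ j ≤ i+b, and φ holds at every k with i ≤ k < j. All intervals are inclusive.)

10

((¬send ∨ ¬ready) U[0,1] send) must hold from j=0 onward; find where it first fails.
  j=0: holds
  j=1: holds
  j=2: holds
  j=3: holds
  j=4: holds
  j=5: holds
  j=6: holds
  j=7: holds
  j=8: holds
  j=9: holds
  j=10: holds
  j=11: fails
Holds on [0,10], so largest k = 10.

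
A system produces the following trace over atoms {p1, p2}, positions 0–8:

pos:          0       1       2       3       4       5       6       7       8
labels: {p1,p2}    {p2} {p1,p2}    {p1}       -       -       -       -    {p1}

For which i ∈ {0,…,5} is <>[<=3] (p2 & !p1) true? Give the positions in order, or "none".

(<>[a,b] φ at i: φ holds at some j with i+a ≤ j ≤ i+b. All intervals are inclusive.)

Evaluate at each i in [0,5]:
  i=0: ✓ (witness j=1)
  i=1: ✓ (witness j=1)
  i=2: ✗ (none in [2,5])
  i=3: ✗ (none in [3,6])
  i=4: ✗ (none in [4,7])
  i=5: ✗ (none in [5,8])

0, 1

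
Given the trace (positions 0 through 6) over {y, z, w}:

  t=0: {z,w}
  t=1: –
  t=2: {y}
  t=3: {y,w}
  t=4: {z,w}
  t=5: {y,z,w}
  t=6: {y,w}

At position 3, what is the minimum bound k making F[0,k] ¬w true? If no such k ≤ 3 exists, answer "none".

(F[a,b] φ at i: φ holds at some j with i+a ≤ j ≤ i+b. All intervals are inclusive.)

none

Scan j = 3,4,… for ¬w:
  j=3: fails
  j=4: fails
  j=5: fails
  j=6: fails
No j in [3,6] satisfies it → none.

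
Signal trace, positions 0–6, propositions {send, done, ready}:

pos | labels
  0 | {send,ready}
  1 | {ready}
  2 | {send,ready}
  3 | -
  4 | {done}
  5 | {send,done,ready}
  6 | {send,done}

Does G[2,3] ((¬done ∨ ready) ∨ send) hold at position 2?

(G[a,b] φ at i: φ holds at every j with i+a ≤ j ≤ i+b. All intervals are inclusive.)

Check ((¬done ∨ ready) ∨ send) at every j in [4,5]:
  j=4: false
  j=5: true
Fails at j=4 → formula fails.

No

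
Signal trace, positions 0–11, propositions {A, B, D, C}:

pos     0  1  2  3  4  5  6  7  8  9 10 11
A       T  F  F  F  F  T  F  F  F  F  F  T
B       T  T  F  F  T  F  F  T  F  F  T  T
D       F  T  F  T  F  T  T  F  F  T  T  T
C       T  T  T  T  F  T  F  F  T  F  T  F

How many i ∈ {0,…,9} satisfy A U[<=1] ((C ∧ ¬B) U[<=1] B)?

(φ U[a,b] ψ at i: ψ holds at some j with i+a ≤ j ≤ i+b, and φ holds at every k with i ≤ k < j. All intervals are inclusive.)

Evaluate at each i in [0,9]:
  i=0: ✓ (rhs at j=0)
  i=1: ✓ (rhs at j=1)
  i=2: ✗ (lhs fails at k=2 before rhs at j=3)
  i=3: ✓ (rhs at j=3)
  i=4: ✓ (rhs at j=4)
  i=5: ✗ (no rhs in [5,6])
  i=6: ✗ (lhs fails at k=6 before rhs at j=7)
  i=7: ✓ (rhs at j=7)
  i=8: ✗ (no rhs in [8,9])
  i=9: ✗ (lhs fails at k=9 before rhs at j=10)
Positions where it holds: {0, 1, 3, 4, 7} → 5.

5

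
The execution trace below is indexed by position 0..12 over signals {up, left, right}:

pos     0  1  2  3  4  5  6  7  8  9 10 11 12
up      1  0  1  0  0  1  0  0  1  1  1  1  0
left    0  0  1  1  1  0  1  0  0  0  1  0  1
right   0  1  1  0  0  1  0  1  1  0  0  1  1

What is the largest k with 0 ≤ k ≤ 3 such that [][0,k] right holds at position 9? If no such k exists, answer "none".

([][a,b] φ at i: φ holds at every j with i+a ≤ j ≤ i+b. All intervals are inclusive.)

right must hold from j=9 onward; find where it first fails.
  j=9: fails → no k works.

none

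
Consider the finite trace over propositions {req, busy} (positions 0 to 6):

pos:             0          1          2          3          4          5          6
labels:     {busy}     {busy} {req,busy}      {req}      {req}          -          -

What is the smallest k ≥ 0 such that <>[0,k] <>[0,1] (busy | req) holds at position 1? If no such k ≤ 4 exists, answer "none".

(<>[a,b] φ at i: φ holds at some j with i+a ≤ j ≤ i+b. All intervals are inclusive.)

Scan j = 1,2,… for <>[0,1] (busy | req):
  j=1: holds
First hit at j=1, so smallest k = 1-1 = 0.

0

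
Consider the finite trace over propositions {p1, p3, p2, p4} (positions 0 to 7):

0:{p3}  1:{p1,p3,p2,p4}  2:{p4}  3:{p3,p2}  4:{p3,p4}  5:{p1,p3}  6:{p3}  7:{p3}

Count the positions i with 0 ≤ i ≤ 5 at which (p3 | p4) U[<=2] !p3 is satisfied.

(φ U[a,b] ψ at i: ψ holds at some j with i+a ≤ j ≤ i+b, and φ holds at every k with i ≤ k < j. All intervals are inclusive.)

Evaluate at each i in [0,5]:
  i=0: ✓ (rhs at j=2; lhs holds on [0,1])
  i=1: ✓ (rhs at j=2; lhs holds on [1,1])
  i=2: ✓ (rhs at j=2)
  i=3: ✗ (no rhs in [3,5])
  i=4: ✗ (no rhs in [4,6])
  i=5: ✗ (no rhs in [5,7])
Positions where it holds: {0, 1, 2} → 3.

3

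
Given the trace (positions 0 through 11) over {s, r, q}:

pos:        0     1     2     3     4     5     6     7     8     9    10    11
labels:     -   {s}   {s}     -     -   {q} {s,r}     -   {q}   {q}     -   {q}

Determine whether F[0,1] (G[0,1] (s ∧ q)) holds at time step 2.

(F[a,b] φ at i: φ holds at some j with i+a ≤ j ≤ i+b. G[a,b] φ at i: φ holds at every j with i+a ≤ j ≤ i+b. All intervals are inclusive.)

Check G[0,1] (s ∧ q) at each j in [2,3]:
  j=2: fails at 2
  j=3: fails at 3
No position in the window satisfies it → formula fails.

No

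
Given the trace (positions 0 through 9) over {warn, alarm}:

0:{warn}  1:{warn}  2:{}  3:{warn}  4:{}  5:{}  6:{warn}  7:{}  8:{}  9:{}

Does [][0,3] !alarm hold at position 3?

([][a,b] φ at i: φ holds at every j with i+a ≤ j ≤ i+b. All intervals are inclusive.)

Check !alarm at every j in [3,6]:
  j=3: true
  j=4: true
  j=5: true
  j=6: true
All positions satisfy it → formula holds.

Yes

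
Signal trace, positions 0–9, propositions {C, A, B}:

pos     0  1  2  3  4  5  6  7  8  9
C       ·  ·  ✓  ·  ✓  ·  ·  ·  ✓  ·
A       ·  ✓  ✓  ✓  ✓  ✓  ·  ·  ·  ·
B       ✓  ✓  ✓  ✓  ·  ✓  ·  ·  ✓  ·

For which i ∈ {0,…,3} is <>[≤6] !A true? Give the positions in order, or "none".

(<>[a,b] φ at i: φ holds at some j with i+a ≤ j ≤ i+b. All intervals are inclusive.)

Evaluate at each i in [0,3]:
  i=0: ✓ (witness j=0)
  i=1: ✓ (witness j=6)
  i=2: ✓ (witness j=6)
  i=3: ✓ (witness j=6)

0, 1, 2, 3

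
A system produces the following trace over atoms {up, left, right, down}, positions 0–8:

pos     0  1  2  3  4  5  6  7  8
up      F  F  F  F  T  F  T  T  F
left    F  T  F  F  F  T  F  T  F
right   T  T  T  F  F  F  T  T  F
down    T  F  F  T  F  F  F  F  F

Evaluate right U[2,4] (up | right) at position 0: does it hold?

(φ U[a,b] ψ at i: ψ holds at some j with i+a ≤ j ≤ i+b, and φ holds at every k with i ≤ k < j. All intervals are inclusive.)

Need some j in [2,4] with (up | right), and right at every k in [0,j-1].
  j=2: (up | right) holds; right holds at every k in [0,1] → satisfied.

Yes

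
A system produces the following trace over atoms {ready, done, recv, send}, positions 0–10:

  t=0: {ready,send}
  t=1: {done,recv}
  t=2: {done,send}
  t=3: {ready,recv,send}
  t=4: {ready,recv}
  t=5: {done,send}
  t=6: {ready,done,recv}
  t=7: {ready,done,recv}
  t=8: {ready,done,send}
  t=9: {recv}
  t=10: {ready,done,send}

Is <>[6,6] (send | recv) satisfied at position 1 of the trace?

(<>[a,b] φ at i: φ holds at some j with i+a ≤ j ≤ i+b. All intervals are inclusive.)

Yes

Check (send | recv) at each j in [7,7]:
  j=7: true
Found at j=7 → formula holds.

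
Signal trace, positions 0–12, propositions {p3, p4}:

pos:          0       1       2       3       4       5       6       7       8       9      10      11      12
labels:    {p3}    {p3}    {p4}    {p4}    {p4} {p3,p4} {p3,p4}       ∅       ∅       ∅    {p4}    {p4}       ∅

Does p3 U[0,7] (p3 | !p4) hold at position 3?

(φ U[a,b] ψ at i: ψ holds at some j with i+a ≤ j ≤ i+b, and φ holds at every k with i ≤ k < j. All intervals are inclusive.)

False

Need some j in [3,10] with (p3 | !p4), and p3 at every k in [3,j-1].
  j=3: (p3 | !p4) false.
  j=4: (p3 | !p4) false.
  j=5: (p3 | !p4) holds, but p3 fails at k=3 → not this j.
  j=6: (p3 | !p4) holds, but p3 fails at k=3 → not this j.
  j=7: (p3 | !p4) holds, but p3 fails at k=3 → not this j.
  j=8: (p3 | !p4) holds, but p3 fails at k=3 → not this j.
  j=9: (p3 | !p4) holds, but p3 fails at k=3 → not this j.
  j=10: (p3 | !p4) false.
No j in the window works → until fails.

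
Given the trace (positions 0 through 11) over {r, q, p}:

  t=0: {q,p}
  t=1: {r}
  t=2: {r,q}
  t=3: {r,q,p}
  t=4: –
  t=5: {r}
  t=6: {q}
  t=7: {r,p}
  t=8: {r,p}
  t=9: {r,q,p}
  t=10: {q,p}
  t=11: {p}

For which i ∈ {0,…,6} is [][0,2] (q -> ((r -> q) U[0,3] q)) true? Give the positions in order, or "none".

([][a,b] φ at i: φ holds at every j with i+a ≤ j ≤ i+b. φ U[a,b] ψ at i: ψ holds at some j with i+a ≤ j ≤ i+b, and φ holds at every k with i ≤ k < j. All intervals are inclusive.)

0, 1, 2, 3, 4, 5, 6

Evaluate at each i in [0,6]:
  i=0: ✓ (all of [0,2])
  i=1: ✓ (all of [1,3])
  i=2: ✓ (all of [2,4])
  i=3: ✓ (all of [3,5])
  i=4: ✓ (all of [4,6])
  i=5: ✓ (all of [5,7])
  i=6: ✓ (all of [6,8])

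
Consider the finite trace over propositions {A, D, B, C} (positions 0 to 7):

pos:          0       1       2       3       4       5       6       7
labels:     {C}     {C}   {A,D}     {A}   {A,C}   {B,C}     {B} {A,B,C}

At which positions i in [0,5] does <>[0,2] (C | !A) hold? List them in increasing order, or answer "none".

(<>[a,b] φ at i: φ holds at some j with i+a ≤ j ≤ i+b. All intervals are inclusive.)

0, 1, 2, 3, 4, 5

Evaluate at each i in [0,5]:
  i=0: ✓ (witness j=0)
  i=1: ✓ (witness j=1)
  i=2: ✓ (witness j=4)
  i=3: ✓ (witness j=4)
  i=4: ✓ (witness j=4)
  i=5: ✓ (witness j=5)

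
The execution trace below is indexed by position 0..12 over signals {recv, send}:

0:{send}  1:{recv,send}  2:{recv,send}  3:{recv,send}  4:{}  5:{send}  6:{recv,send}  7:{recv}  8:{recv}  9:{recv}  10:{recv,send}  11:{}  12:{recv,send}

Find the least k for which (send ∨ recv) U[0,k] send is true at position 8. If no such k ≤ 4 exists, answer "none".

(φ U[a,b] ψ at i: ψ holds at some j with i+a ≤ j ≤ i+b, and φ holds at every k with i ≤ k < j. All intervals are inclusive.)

2

Need earliest j ≥ 8 with send, and (send ∨ recv) at every k in [8,j-1].
  j=8: rhs fails.
  j=9: rhs fails.
  j=10: rhs holds; lhs holds on [8,9]. k = 2.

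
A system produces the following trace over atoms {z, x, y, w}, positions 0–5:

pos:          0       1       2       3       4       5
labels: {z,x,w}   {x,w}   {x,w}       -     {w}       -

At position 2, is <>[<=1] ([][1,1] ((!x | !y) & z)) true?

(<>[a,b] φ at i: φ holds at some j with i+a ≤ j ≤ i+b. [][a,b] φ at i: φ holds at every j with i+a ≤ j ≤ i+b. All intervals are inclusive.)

False

Check [][1,1] ((!x | !y) & z) at each j in [2,3]:
  j=2: fails at 3
  j=3: fails at 4
No position in the window satisfies it → formula fails.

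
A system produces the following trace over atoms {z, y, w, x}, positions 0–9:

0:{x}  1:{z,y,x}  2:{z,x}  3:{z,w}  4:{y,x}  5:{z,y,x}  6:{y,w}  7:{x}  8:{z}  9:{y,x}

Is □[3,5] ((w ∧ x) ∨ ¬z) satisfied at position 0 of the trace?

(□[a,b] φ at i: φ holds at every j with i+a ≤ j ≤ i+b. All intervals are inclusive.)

Does not hold

Check ((w ∧ x) ∨ ¬z) at every j in [3,5]:
  j=3: false
  j=4: true
  j=5: false
Fails at j=3 → formula fails.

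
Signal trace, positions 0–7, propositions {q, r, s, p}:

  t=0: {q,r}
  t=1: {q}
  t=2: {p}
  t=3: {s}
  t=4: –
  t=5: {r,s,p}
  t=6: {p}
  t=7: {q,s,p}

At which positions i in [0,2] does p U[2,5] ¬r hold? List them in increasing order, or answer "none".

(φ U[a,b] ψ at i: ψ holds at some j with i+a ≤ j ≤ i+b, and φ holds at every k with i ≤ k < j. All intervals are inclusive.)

Evaluate at each i in [0,2]:
  i=0: ✗ (lhs fails at k=0 before rhs at j=2)
  i=1: ✗ (lhs fails at k=1 before rhs at j=3)
  i=2: ✗ (lhs fails at k=3 before rhs at j=4)

none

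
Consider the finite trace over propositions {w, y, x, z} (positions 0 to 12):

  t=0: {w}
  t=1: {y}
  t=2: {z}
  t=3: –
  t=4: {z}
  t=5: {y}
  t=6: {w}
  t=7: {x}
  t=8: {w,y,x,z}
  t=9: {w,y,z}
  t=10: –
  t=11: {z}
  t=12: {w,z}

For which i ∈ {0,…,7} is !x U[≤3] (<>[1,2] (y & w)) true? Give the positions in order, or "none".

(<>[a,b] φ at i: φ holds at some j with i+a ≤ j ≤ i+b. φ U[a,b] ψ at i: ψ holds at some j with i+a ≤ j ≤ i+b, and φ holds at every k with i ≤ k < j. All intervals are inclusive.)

Evaluate at each i in [0,7]:
  i=0: ✗ (no rhs in [0,3])
  i=1: ✗ (no rhs in [1,4])
  i=2: ✗ (no rhs in [2,5])
  i=3: ✓ (rhs at j=6; lhs holds on [3,5])
  i=4: ✓ (rhs at j=6; lhs holds on [4,5])
  i=5: ✓ (rhs at j=6; lhs holds on [5,5])
  i=6: ✓ (rhs at j=6)
  i=7: ✓ (rhs at j=7)

3, 4, 5, 6, 7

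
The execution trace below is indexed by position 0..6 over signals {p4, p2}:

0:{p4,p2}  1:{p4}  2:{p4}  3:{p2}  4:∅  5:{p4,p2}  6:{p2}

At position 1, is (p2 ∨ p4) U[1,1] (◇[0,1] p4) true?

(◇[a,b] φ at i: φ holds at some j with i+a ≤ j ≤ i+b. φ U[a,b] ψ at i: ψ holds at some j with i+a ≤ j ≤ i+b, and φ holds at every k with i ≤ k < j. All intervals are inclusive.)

True

Need some j in [2,2] with ◇[0,1] p4, and (p2 ∨ p4) at every k in [1,j-1].
  j=2: ◇[0,1] p4 holds; (p2 ∨ p4) holds at every k in [1,1] → satisfied.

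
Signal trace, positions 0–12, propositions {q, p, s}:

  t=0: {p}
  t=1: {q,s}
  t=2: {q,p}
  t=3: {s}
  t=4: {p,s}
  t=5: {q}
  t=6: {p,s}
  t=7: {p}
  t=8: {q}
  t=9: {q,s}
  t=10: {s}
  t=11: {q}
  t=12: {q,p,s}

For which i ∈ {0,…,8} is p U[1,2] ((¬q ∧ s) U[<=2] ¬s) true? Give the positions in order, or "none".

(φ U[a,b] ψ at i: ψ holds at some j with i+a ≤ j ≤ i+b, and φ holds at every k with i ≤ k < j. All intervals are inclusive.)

Evaluate at each i in [0,8]:
  i=0: ✗ (lhs fails at k=1 before rhs at j=2)
  i=1: ✗ (lhs fails at k=1 before rhs at j=2)
  i=2: ✓ (rhs at j=3; lhs holds on [2,2])
  i=3: ✗ (lhs fails at k=3 before rhs at j=4)
  i=4: ✓ (rhs at j=5; lhs holds on [4,4])
  i=5: ✗ (lhs fails at k=5 before rhs at j=6)
  i=6: ✓ (rhs at j=7; lhs holds on [6,6])
  i=7: ✓ (rhs at j=8; lhs holds on [7,7])
  i=8: ✗ (lhs fails at k=8 before rhs at j=10)

2, 4, 6, 7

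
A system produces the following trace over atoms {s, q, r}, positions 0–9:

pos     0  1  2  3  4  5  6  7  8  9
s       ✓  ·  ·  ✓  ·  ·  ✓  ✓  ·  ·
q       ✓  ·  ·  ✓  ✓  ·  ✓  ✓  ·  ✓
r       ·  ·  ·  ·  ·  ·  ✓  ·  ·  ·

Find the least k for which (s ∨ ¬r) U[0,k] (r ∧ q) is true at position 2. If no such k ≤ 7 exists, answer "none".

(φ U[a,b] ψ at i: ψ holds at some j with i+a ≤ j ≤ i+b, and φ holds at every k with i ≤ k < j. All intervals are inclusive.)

4

Need earliest j ≥ 2 with (r ∧ q), and (s ∨ ¬r) at every k in [2,j-1].
  j=2: rhs fails.
  j=3: rhs fails.
  j=4: rhs fails.
  j=5: rhs fails.
  j=6: rhs holds; lhs holds on [2,5]. k = 4.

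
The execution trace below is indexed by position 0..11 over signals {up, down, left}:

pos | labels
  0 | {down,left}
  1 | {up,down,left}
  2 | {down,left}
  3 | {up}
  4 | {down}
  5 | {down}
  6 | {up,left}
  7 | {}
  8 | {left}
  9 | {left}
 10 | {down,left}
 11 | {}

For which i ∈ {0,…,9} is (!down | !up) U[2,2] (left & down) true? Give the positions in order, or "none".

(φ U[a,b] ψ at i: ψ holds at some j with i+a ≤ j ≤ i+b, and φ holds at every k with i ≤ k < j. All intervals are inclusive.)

Evaluate at each i in [0,9]:
  i=0: ✗ (lhs fails at k=1 before rhs at j=2)
  i=1: ✗ (no rhs in [3,3])
  i=2: ✗ (no rhs in [4,4])
  i=3: ✗ (no rhs in [5,5])
  i=4: ✗ (no rhs in [6,6])
  i=5: ✗ (no rhs in [7,7])
  i=6: ✗ (no rhs in [8,8])
  i=7: ✗ (no rhs in [9,9])
  i=8: ✓ (rhs at j=10; lhs holds on [8,9])
  i=9: ✗ (no rhs in [11,11])

8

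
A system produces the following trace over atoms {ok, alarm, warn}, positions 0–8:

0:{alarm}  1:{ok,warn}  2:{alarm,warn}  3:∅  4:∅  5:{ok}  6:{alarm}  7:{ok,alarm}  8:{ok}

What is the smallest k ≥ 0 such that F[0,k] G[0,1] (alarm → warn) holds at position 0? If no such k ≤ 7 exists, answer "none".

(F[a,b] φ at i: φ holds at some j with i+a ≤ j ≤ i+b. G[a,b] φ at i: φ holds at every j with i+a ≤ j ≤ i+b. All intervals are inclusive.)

1

Scan j = 0,1,… for G[0,1] (alarm → warn):
  j=0: fails
  j=1: holds
First hit at j=1, so smallest k = 1-0 = 1.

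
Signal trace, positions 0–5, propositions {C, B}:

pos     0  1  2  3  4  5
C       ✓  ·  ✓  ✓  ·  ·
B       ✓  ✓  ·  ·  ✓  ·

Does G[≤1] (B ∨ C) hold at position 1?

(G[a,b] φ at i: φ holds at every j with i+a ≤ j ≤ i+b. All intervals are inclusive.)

Yes

Check (B ∨ C) at every j in [1,2]:
  j=1: true
  j=2: true
All positions satisfy it → formula holds.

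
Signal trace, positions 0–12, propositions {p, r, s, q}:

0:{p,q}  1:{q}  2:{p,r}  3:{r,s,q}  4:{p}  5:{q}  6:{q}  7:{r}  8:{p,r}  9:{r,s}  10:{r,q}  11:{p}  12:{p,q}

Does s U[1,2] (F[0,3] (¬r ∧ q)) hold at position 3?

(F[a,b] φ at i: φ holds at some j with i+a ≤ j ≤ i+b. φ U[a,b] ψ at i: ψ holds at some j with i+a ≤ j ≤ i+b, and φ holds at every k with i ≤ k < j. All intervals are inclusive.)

True

Need some j in [4,5] with F[0,3] (¬r ∧ q), and s at every k in [3,j-1].
  j=4: F[0,3] (¬r ∧ q) holds; s holds at every k in [3,3] → satisfied.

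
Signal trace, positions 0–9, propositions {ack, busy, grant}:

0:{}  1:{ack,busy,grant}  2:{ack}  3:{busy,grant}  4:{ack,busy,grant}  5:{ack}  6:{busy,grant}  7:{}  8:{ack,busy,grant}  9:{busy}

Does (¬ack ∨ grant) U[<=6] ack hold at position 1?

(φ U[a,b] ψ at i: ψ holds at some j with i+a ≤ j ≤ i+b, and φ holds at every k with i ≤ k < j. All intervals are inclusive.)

Need some j in [1,7] with ack, and (¬ack ∨ grant) at every k in [1,j-1].
  j=1: ack holds; no prefix to check → satisfied.

Yes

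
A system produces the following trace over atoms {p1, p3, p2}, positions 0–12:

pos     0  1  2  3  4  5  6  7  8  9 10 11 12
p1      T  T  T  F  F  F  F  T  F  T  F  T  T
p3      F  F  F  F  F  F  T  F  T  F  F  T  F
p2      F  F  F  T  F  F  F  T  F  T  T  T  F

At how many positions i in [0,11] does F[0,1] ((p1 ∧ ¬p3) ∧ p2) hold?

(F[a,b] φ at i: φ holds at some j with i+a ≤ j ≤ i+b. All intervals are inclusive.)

4

Evaluate at each i in [0,11]:
  i=0: ✗ (none in [0,1])
  i=1: ✗ (none in [1,2])
  i=2: ✗ (none in [2,3])
  i=3: ✗ (none in [3,4])
  i=4: ✗ (none in [4,5])
  i=5: ✗ (none in [5,6])
  i=6: ✓ (witness j=7)
  i=7: ✓ (witness j=7)
  i=8: ✓ (witness j=9)
  i=9: ✓ (witness j=9)
  i=10: ✗ (none in [10,11])
  i=11: ✗ (none in [11,12])
Positions where it holds: {6, 7, 8, 9} → 4.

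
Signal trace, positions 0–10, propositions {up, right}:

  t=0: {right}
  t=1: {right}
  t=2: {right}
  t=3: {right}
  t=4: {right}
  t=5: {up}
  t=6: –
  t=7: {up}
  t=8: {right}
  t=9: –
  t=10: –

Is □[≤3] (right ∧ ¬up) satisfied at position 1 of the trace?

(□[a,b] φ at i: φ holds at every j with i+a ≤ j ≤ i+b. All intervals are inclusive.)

True

Check (right ∧ ¬up) at every j in [1,4]:
  j=1: true
  j=2: true
  j=3: true
  j=4: true
All positions satisfy it → formula holds.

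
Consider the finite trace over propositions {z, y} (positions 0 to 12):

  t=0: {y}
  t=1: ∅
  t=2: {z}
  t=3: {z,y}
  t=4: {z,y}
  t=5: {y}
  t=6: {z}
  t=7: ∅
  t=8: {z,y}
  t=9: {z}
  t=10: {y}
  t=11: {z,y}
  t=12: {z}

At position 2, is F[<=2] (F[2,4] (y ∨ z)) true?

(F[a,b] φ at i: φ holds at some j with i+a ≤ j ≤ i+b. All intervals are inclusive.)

Check F[2,4] (y ∨ z) at each j in [2,4]:
  j=2: holds (witness at 4)
  j=3: holds (witness at 5)
  j=4: holds (witness at 6)
Found at j=2 → formula holds.

Holds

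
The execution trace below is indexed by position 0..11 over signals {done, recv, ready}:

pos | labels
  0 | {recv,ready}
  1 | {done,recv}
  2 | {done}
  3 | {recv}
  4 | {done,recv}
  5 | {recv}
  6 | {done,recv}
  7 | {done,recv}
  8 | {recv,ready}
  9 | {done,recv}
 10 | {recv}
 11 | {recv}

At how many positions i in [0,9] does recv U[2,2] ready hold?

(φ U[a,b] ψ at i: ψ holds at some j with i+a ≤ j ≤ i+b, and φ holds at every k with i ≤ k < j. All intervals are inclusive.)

1

Evaluate at each i in [0,9]:
  i=0: ✗ (no rhs in [2,2])
  i=1: ✗ (no rhs in [3,3])
  i=2: ✗ (no rhs in [4,4])
  i=3: ✗ (no rhs in [5,5])
  i=4: ✗ (no rhs in [6,6])
  i=5: ✗ (no rhs in [7,7])
  i=6: ✓ (rhs at j=8; lhs holds on [6,7])
  i=7: ✗ (no rhs in [9,9])
  i=8: ✗ (no rhs in [10,10])
  i=9: ✗ (no rhs in [11,11])
Positions where it holds: {6} → 1.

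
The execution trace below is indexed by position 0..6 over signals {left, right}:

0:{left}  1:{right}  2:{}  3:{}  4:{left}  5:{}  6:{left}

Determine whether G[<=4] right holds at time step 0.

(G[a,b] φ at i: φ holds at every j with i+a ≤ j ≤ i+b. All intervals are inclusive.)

Check right at every j in [0,4]:
  j=0: false
  j=1: true
  j=2: false
  j=3: false
  j=4: false
Fails at j=0 → formula fails.

No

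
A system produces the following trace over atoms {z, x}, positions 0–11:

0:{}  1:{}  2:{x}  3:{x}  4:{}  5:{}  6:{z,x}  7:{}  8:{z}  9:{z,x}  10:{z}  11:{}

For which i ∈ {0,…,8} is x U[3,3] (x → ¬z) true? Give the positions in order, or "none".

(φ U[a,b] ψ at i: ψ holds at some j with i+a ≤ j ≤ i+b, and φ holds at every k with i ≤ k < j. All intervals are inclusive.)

Evaluate at each i in [0,8]:
  i=0: ✗ (lhs fails at k=0 before rhs at j=3)
  i=1: ✗ (lhs fails at k=1 before rhs at j=4)
  i=2: ✗ (lhs fails at k=4 before rhs at j=5)
  i=3: ✗ (no rhs in [6,6])
  i=4: ✗ (lhs fails at k=4 before rhs at j=7)
  i=5: ✗ (lhs fails at k=5 before rhs at j=8)
  i=6: ✗ (no rhs in [9,9])
  i=7: ✗ (lhs fails at k=7 before rhs at j=10)
  i=8: ✗ (lhs fails at k=8 before rhs at j=11)

none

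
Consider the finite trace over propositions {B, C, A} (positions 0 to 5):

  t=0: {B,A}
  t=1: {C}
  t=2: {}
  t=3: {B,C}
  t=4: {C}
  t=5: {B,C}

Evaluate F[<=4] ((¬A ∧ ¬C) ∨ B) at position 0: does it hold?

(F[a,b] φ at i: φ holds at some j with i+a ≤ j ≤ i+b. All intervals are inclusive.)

True

Check ((¬A ∧ ¬C) ∨ B) at each j in [0,4]:
  j=0: true
  j=1: false
  j=2: true
  j=3: true
  j=4: false
Found at j=0 → formula holds.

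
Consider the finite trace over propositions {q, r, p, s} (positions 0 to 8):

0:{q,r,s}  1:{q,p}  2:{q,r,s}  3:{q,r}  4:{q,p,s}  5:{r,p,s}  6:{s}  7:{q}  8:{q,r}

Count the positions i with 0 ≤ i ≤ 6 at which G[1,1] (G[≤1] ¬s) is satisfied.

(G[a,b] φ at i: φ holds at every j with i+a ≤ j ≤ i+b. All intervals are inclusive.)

1

Evaluate at each i in [0,6]:
  i=0: ✗ (fails at j=1)
  i=1: ✗ (fails at j=2)
  i=2: ✗ (fails at j=3)
  i=3: ✗ (fails at j=4)
  i=4: ✗ (fails at j=5)
  i=5: ✗ (fails at j=6)
  i=6: ✓ (all of [7,7])
Positions where it holds: {6} → 1.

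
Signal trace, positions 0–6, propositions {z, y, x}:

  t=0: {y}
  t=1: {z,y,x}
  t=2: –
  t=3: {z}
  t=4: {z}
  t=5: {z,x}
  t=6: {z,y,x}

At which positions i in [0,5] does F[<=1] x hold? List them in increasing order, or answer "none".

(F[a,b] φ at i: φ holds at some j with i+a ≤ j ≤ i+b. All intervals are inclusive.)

Evaluate at each i in [0,5]:
  i=0: ✓ (witness j=1)
  i=1: ✓ (witness j=1)
  i=2: ✗ (none in [2,3])
  i=3: ✗ (none in [3,4])
  i=4: ✓ (witness j=5)
  i=5: ✓ (witness j=5)

0, 1, 4, 5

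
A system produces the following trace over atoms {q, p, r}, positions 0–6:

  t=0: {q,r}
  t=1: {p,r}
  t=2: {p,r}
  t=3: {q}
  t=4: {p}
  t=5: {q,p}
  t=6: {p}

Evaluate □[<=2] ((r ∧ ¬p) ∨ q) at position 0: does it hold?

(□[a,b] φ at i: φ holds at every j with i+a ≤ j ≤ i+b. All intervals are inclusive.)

No

Check ((r ∧ ¬p) ∨ q) at every j in [0,2]:
  j=0: true
  j=1: false
  j=2: false
Fails at j=1 → formula fails.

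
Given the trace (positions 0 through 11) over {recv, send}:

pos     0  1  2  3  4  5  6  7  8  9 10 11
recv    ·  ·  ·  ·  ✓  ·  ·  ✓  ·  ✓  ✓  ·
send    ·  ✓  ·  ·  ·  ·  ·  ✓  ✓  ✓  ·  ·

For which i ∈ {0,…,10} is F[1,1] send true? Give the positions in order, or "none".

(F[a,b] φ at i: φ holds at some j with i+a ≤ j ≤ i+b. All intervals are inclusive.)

0, 6, 7, 8

Evaluate at each i in [0,10]:
  i=0: ✓ (witness j=1)
  i=1: ✗ (none in [2,2])
  i=2: ✗ (none in [3,3])
  i=3: ✗ (none in [4,4])
  i=4: ✗ (none in [5,5])
  i=5: ✗ (none in [6,6])
  i=6: ✓ (witness j=7)
  i=7: ✓ (witness j=8)
  i=8: ✓ (witness j=9)
  i=9: ✗ (none in [10,10])
  i=10: ✗ (none in [11,11])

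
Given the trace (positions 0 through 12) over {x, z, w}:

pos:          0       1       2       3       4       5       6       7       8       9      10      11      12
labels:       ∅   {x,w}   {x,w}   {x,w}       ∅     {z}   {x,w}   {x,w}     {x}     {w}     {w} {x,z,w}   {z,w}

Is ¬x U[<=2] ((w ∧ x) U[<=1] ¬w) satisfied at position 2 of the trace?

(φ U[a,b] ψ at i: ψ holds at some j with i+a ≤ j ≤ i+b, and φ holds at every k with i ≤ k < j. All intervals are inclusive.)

No

Need some j in [2,4] with ((w ∧ x) U[<=1] ¬w), and ¬x at every k in [2,j-1].
  j=2: ((w ∧ x) U[<=1] ¬w) — fails.
  j=3: ((w ∧ x) U[<=1] ¬w) holds, but ¬x fails at k=2 → not this j.
  j=4: ((w ∧ x) U[<=1] ¬w) holds, but ¬x fails at k=2 → not this j.
No j in the window works → until fails.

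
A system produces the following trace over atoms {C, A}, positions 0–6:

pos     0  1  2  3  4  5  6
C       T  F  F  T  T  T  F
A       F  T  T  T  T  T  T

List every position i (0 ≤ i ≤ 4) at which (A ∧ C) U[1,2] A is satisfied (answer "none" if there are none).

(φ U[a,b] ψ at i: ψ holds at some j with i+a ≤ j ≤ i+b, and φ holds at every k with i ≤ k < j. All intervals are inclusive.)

Evaluate at each i in [0,4]:
  i=0: ✗ (lhs fails at k=0 before rhs at j=1)
  i=1: ✗ (lhs fails at k=1 before rhs at j=2)
  i=2: ✗ (lhs fails at k=2 before rhs at j=3)
  i=3: ✓ (rhs at j=4; lhs holds on [3,3])
  i=4: ✓ (rhs at j=5; lhs holds on [4,4])

3, 4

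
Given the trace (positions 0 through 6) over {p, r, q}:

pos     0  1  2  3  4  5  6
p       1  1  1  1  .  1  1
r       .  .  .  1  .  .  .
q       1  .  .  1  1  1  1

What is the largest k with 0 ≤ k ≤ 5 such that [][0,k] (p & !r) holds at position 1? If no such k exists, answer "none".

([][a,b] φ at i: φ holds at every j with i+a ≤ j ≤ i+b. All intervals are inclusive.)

(p & !r) must hold from j=1 onward; find where it first fails.
  j=1: holds
  j=2: holds
  j=3: fails
Holds on [1,2], so largest k = 1.

1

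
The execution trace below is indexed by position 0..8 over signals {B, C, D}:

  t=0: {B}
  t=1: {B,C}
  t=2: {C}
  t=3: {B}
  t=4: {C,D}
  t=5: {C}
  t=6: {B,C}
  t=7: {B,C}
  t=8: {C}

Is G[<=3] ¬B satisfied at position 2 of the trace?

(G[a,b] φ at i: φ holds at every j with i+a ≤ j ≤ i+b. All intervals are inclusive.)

Check ¬B at every j in [2,5]:
  j=2: true
  j=3: false
  j=4: true
  j=5: true
Fails at j=3 → formula fails.

False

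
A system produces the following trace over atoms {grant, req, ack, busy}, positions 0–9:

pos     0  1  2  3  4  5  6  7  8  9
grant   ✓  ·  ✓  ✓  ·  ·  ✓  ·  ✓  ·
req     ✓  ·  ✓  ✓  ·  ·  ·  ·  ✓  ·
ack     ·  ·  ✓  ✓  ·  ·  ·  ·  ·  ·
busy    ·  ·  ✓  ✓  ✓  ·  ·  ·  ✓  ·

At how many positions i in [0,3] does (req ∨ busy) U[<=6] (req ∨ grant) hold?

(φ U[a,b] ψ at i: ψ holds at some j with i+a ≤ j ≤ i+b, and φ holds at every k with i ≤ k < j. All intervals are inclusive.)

3

Evaluate at each i in [0,3]:
  i=0: ✓ (rhs at j=0)
  i=1: ✗ (lhs fails at k=1 before rhs at j=2)
  i=2: ✓ (rhs at j=2)
  i=3: ✓ (rhs at j=3)
Positions where it holds: {0, 2, 3} → 3.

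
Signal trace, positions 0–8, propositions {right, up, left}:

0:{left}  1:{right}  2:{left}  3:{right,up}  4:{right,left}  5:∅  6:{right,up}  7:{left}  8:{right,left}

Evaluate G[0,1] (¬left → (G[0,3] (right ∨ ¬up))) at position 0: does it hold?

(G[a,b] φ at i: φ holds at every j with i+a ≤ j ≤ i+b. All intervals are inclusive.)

Check (¬left → (G[0,3] (right ∨ ¬up))) at every j in [0,1]:
  j=0: antecedent false → ✓
  j=1: antecedent true; consequent holds on [1,4] → ✓
All positions satisfy it → formula holds.

Yes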